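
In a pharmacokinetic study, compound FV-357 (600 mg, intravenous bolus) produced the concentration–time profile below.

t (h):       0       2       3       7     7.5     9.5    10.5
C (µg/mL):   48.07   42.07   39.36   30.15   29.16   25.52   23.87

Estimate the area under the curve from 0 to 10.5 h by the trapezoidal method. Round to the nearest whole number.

AUC = 364 µg/mL·h

Trapezoidal AUC_0→10.5:
  [0→2]: (48.07+42.07)/2 × 2 = 90.14
  [2→3]: (42.07+39.36)/2 × 1 = 40.715
  [3→7]: (39.36+30.15)/2 × 4 = 139.02
  [7→7.5]: (30.15+29.16)/2 × 0.5 = 14.8275
  [7.5→9.5]: (29.16+25.52)/2 × 2 = 54.68
  [9.5→10.5]: (25.52+23.87)/2 × 1 = 24.695
  Sum = 364.0775 µg/mL·h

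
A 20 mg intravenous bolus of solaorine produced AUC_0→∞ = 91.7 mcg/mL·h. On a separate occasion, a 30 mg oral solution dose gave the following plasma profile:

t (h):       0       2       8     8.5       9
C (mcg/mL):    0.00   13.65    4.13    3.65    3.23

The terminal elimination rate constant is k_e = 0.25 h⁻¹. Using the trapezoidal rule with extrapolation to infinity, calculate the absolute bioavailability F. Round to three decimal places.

F = 0.608

Trapezoidal AUC_0→9 (oral solution):
  [0→2]: (0.00+13.65)/2 × 2 = 13.65
  [2→8]: (13.65+4.13)/2 × 6 = 53.34
  [8→8.5]: (4.13+3.65)/2 × 0.5 = 1.945
  [8.5→9]: (3.65+3.23)/2 × 0.5 = 1.72
  Sum = 70.655 mcg/mL·h
Tail: C_last/k_e = 3.23/0.25 = 12.920
AUC_0→∞ (oral solution) = 70.655 + 12.920 = 83.575 mcg/mL·h
F = (AUC_ev/D_ev)/(AUC_iv/D_iv) = (83.575/30)/(91.7/20) = 2.78583/4.585 = 0.6076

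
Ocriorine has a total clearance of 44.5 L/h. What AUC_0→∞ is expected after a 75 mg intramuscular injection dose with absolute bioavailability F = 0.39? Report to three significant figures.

AUC = 0.657 mg/L·h

AUC_0→∞ = F × Dose / CL
        = 0.39 × 75 / 44.5 = 0.657303 mg/L·h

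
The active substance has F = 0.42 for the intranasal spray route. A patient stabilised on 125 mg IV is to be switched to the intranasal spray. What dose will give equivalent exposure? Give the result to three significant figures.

D_intranasal = 298 mg

For equal systemic exposure: F × D_ev = D_iv
D_ev = D_iv / F = 125 / 0.42 = 297.619 mg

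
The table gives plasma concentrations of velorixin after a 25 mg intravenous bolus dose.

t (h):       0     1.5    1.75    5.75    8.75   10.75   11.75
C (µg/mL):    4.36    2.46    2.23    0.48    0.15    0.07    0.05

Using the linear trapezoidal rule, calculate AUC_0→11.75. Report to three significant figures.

AUC = 12.3 µg/mL·h

Trapezoidal AUC_0→11.75:
  [0→1.5]: (4.36+2.46)/2 × 1.5 = 5.115
  [1.5→1.75]: (2.46+2.23)/2 × 0.25 = 0.58625
  [1.75→5.75]: (2.23+0.48)/2 × 4 = 5.42
  [5.75→8.75]: (0.48+0.15)/2 × 3 = 0.945
  [8.75→10.75]: (0.15+0.07)/2 × 2 = 0.22
  [10.75→11.75]: (0.07+0.05)/2 × 1 = 0.06
  Sum = 12.34625 µg/mL·h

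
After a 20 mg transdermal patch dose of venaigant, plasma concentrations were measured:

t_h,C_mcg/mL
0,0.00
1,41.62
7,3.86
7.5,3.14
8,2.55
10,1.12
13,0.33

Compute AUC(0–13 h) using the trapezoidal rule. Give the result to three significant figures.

AUC = 166 mcg/mL·h

Trapezoidal AUC_0→13:
  [0→1]: (0.00+41.62)/2 × 1 = 20.81
  [1→7]: (41.62+3.86)/2 × 6 = 136.44
  [7→7.5]: (3.86+3.14)/2 × 0.5 = 1.75
  [7.5→8]: (3.14+2.55)/2 × 0.5 = 1.4225
  [8→10]: (2.55+1.12)/2 × 2 = 3.67
  [10→13]: (1.12+0.33)/2 × 3 = 2.175
  Sum = 166.2675 mcg/mL·h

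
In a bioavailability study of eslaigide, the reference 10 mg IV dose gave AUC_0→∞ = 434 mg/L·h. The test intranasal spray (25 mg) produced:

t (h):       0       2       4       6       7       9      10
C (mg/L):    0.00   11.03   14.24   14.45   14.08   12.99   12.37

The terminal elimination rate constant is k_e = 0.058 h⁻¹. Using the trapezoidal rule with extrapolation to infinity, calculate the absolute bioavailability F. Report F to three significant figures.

F = 0.306

Trapezoidal AUC_0→10 (intranasal spray):
  [0→2]: (0.00+11.03)/2 × 2 = 11.03
  [2→4]: (11.03+14.24)/2 × 2 = 25.27
  [4→6]: (14.24+14.45)/2 × 2 = 28.69
  [6→7]: (14.45+14.08)/2 × 1 = 14.265
  [7→9]: (14.08+12.99)/2 × 2 = 27.07
  [9→10]: (12.99+12.37)/2 × 1 = 12.68
  Sum = 119.005 mg/L·h
Tail: C_last/k_e = 12.37/0.058 = 213.276
AUC_0→∞ (intranasal spray) = 119.005 + 213.276 = 332.281 mg/L·h
F = (AUC_ev/D_ev)/(AUC_iv/D_iv) = (332.281/25)/(434/10) = 13.29124/43.4 = 0.3062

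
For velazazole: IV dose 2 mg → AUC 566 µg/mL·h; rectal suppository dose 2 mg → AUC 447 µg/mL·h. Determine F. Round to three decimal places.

F = (AUC_ev / D_ev) / (AUC_iv / D_iv)
  = (447/2) / (566/2)
  = 223.5 / 283 = 0.7898

F = 0.790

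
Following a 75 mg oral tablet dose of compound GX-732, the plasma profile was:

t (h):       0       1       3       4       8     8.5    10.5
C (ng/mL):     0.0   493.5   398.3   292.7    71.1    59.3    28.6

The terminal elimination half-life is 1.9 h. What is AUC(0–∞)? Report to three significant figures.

AUC = 2410 ng/mL·h

Trapezoidal AUC_0→10.5:
  [0→1]: (0.0+493.5)/2 × 1 = 246.75
  [1→3]: (493.5+398.3)/2 × 2 = 891.8
  [3→4]: (398.3+292.7)/2 × 1 = 345.5
  [4→8]: (292.7+71.1)/2 × 4 = 727.6
  [8→8.5]: (71.1+59.3)/2 × 0.5 = 32.6
  [8.5→10.5]: (59.3+28.6)/2 × 2 = 87.9
  Sum = 2332.15 ng/mL·h
k_e = ln2 / t½ = 0.693147 / 1.9 = 0.3648 h^-1
Extrapolated tail: C_last / k_e = 28.6 / 0.3648 = 78.399
AUC_0→∞ = 2332.15 + 78.399 = 2410.549 ng/mL·h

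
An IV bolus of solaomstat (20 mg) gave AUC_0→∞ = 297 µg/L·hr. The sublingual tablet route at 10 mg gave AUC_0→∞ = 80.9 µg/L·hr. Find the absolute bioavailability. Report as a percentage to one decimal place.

F = 54.5%

F = (AUC_ev / D_ev) / (AUC_iv / D_iv)
  = (80.9/10) / (297/20)
  = 8.09 / 14.85 = 0.5448
  = 54.48%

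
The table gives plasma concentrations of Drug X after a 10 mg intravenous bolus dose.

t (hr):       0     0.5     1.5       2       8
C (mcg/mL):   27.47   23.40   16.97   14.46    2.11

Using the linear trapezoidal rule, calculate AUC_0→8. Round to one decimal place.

AUC = 90.5 mcg/mL·hr

Trapezoidal AUC_0→8:
  [0→0.5]: (27.47+23.40)/2 × 0.5 = 12.7175
  [0.5→1.5]: (23.40+16.97)/2 × 1 = 20.185
  [1.5→2]: (16.97+14.46)/2 × 0.5 = 7.8575
  [2→8]: (14.46+2.11)/2 × 6 = 49.71
  Sum = 90.47 mcg/mL·hr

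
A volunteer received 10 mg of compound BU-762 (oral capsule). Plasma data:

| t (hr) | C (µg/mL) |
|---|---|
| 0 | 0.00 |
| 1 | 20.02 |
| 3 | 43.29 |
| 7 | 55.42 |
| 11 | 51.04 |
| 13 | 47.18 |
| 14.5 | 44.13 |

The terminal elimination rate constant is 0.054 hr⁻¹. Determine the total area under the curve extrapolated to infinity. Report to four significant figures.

AUC = 1468 µg/mL·hr

Trapezoidal AUC_0→14.5:
  [0→1]: (0.00+20.02)/2 × 1 = 10.01
  [1→3]: (20.02+43.29)/2 × 2 = 63.31
  [3→7]: (43.29+55.42)/2 × 4 = 197.42
  [7→11]: (55.42+51.04)/2 × 4 = 212.92
  [11→13]: (51.04+47.18)/2 × 2 = 98.22
  [13→14.5]: (47.18+44.13)/2 × 1.5 = 68.4825
  Sum = 650.3625 µg/mL·hr
Extrapolated tail: C_last / k_e = 44.13 / 0.054 = 817.222
AUC_0→∞ = 650.3625 + 817.222 = 1467.5845 µg/mL·hr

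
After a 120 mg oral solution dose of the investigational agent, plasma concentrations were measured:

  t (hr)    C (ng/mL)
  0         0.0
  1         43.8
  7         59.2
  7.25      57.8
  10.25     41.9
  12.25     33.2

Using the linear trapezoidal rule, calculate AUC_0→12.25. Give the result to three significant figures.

Trapezoidal AUC_0→12.25:
  [0→1]: (0.0+43.8)/2 × 1 = 21.9
  [1→7]: (43.8+59.2)/2 × 6 = 309.0
  [7→7.25]: (59.2+57.8)/2 × 0.25 = 14.625
  [7.25→10.25]: (57.8+41.9)/2 × 3 = 149.55
  [10.25→12.25]: (41.9+33.2)/2 × 2 = 75.1
  Sum = 570.175 ng/mL·hr

AUC = 570 ng/mL·hr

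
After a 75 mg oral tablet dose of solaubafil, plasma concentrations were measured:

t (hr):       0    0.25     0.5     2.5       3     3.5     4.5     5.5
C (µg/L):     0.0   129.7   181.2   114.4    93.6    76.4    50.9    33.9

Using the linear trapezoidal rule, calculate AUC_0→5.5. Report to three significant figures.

Trapezoidal AUC_0→5.5:
  [0→0.25]: (0.0+129.7)/2 × 0.25 = 16.2125
  [0.25→0.5]: (129.7+181.2)/2 × 0.25 = 38.8625
  [0.5→2.5]: (181.2+114.4)/2 × 2 = 295.6
  [2.5→3]: (114.4+93.6)/2 × 0.5 = 52.0
  [3→3.5]: (93.6+76.4)/2 × 0.5 = 42.5
  [3.5→4.5]: (76.4+50.9)/2 × 1 = 63.65
  [4.5→5.5]: (50.9+33.9)/2 × 1 = 42.4
  Sum = 551.225 µg/L·hr

AUC = 551 µg/L·hr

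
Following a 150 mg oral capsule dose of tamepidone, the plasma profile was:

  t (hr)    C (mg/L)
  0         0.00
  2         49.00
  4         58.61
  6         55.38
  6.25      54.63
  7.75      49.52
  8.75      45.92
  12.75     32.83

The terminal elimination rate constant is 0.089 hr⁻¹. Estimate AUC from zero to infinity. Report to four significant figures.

AUC = 936.6 mg/L·hr

Trapezoidal AUC_0→12.75:
  [0→2]: (0.00+49.00)/2 × 2 = 49.0
  [2→4]: (49.00+58.61)/2 × 2 = 107.61
  [4→6]: (58.61+55.38)/2 × 2 = 113.99
  [6→6.25]: (55.38+54.63)/2 × 0.25 = 13.75125
  [6.25→7.75]: (54.63+49.52)/2 × 1.5 = 78.1125
  [7.75→8.75]: (49.52+45.92)/2 × 1 = 47.72
  [8.75→12.75]: (45.92+32.83)/2 × 4 = 157.5
  Sum = 567.68375 mg/L·hr
Extrapolated tail: C_last / k_e = 32.83 / 0.089 = 368.876
AUC_0→∞ = 567.68375 + 368.876 = 936.55975 mg/L·hr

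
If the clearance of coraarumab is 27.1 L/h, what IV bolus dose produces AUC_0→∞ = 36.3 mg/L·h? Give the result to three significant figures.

Dose = 984 mg

Dose_iv = CL × AUC_0→∞
     = 27.1 × 36.3 = 983.73 mg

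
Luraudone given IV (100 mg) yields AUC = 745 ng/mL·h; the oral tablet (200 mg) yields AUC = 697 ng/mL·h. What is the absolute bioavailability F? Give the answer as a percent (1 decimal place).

F = 46.8%

F = (AUC_ev / D_ev) / (AUC_iv / D_iv)
  = (697/200) / (745/100)
  = 3.485 / 7.45 = 0.4678
  = 46.78%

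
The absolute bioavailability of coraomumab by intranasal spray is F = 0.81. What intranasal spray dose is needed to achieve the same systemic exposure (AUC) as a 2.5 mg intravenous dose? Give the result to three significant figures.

For equal systemic exposure: F × D_ev = D_iv
D_ev = D_iv / F = 2.5 / 0.81 = 3.08642 mg

D_intranasal = 3.09 mg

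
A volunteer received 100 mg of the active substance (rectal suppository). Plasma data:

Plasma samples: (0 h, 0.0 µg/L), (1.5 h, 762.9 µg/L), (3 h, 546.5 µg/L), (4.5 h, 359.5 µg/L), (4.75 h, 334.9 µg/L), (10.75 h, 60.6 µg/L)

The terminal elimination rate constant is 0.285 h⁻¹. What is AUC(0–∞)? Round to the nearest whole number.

AUC = 3720 µg/L·h

Trapezoidal AUC_0→10.75:
  [0→1.5]: (0.0+762.9)/2 × 1.5 = 572.175
  [1.5→3]: (762.9+546.5)/2 × 1.5 = 982.05
  [3→4.5]: (546.5+359.5)/2 × 1.5 = 679.5
  [4.5→4.75]: (359.5+334.9)/2 × 0.25 = 86.8
  [4.75→10.75]: (334.9+60.6)/2 × 6 = 1186.5
  Sum = 3507.025 µg/L·h
Extrapolated tail: C_last / k_e = 60.6 / 0.285 = 212.632
AUC_0→∞ = 3507.025 + 212.632 = 3719.657 µg/L·h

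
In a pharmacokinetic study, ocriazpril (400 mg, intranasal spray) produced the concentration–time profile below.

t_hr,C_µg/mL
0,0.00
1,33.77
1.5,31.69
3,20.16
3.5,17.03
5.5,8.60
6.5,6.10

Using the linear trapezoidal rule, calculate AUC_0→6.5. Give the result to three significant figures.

AUC = 114 µg/mL·hr

Trapezoidal AUC_0→6.5:
  [0→1]: (0.00+33.77)/2 × 1 = 16.885
  [1→1.5]: (33.77+31.69)/2 × 0.5 = 16.365
  [1.5→3]: (31.69+20.16)/2 × 1.5 = 38.8875
  [3→3.5]: (20.16+17.03)/2 × 0.5 = 9.2975
  [3.5→5.5]: (17.03+8.60)/2 × 2 = 25.63
  [5.5→6.5]: (8.60+6.10)/2 × 1 = 7.35
  Sum = 114.415 µg/mL·hr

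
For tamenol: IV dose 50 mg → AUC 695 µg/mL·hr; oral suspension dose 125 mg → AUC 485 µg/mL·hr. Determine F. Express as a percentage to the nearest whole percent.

F = 28%

F = (AUC_ev / D_ev) / (AUC_iv / D_iv)
  = (485/125) / (695/50)
  = 3.88 / 13.9 = 0.2791
  = 27.91%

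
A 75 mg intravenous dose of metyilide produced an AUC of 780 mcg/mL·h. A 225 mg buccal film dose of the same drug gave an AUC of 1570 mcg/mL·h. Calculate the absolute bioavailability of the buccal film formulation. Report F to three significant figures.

F = (AUC_ev / D_ev) / (AUC_iv / D_iv)
  = (1570/225) / (780/75)
  = 6.97778 / 10.4 = 0.6709

F = 0.671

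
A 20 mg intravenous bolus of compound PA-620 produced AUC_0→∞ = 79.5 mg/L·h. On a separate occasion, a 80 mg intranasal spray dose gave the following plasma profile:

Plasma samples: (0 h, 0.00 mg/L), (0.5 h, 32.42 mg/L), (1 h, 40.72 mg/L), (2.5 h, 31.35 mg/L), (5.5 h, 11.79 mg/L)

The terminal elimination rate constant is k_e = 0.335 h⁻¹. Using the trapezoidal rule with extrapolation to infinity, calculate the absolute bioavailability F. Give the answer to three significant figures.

F = 0.567

Trapezoidal AUC_0→5.5 (intranasal spray):
  [0→0.5]: (0.00+32.42)/2 × 0.5 = 8.105
  [0.5→1]: (32.42+40.72)/2 × 0.5 = 18.285
  [1→2.5]: (40.72+31.35)/2 × 1.5 = 54.0525
  [2.5→5.5]: (31.35+11.79)/2 × 3 = 64.71
  Sum = 145.1525 mg/L·h
Tail: C_last/k_e = 11.79/0.335 = 35.194
AUC_0→∞ (intranasal spray) = 145.1525 + 35.194 = 180.3465 mg/L·h
F = (AUC_ev/D_ev)/(AUC_iv/D_iv) = (180.3465/80)/(79.5/20) = 2.25433/3.975 = 0.5671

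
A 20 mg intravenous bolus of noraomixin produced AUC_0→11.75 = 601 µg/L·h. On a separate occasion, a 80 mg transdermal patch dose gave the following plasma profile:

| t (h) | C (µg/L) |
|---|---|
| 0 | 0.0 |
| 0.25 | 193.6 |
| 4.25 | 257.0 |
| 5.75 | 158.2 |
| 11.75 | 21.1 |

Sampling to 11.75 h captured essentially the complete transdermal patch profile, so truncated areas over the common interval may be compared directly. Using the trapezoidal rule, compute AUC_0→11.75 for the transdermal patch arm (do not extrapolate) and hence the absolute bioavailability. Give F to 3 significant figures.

Trapezoidal AUC_0→11.75 (transdermal patch):
  [0→0.25]: (0.0+193.6)/2 × 0.25 = 24.2
  [0.25→4.25]: (193.6+257.0)/2 × 4 = 901.2
  [4.25→5.75]: (257.0+158.2)/2 × 1.5 = 311.4
  [5.75→11.75]: (158.2+21.1)/2 × 6 = 537.9
  Sum = 1774.7 µg/L·h
F = (AUC_ev/D_ev)/(AUC_iv/D_iv) = (1774.7/80)/(601/20) = 22.18375/30.05 = 0.7382

F = 0.738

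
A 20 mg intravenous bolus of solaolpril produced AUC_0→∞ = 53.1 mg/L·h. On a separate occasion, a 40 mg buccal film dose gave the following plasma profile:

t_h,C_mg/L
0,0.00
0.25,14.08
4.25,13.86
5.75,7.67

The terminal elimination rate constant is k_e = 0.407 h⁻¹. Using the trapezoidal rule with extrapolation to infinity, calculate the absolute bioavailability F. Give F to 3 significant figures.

F = 0.872

Trapezoidal AUC_0→5.75 (buccal film):
  [0→0.25]: (0.00+14.08)/2 × 0.25 = 1.76
  [0.25→4.25]: (14.08+13.86)/2 × 4 = 55.88
  [4.25→5.75]: (13.86+7.67)/2 × 1.5 = 16.1475
  Sum = 73.7875 mg/L·h
Tail: C_last/k_e = 7.67/0.407 = 18.845
AUC_0→∞ (buccal film) = 73.7875 + 18.845 = 92.6325 mg/L·h
F = (AUC_ev/D_ev)/(AUC_iv/D_iv) = (92.6325/40)/(53.1/20) = 2.3158125/2.655 = 0.8722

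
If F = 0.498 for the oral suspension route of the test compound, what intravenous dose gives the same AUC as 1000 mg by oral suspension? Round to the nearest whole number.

D_iv = 498 mg

Systemic exposure from an extravascular dose = F × D_ev, so the equivalent IV dose is F × D_ev.
D_iv = F × D_ev = 0.498 × 1000 = 498 mg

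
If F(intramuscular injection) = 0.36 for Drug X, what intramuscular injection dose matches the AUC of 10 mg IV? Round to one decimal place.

For equal systemic exposure: F × D_ev = D_iv
D_ev = D_iv / F = 10 / 0.36 = 27.7778 mg

D_intramuscular = 27.8 mg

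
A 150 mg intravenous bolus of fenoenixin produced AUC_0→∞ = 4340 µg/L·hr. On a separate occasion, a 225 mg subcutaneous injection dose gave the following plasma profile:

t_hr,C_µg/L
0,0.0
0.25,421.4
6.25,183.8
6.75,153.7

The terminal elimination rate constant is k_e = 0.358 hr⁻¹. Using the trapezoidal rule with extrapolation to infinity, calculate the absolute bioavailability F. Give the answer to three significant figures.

F = 0.366

Trapezoidal AUC_0→6.75 (subcutaneous injection):
  [0→0.25]: (0.0+421.4)/2 × 0.25 = 52.675
  [0.25→6.25]: (421.4+183.8)/2 × 6 = 1815.6
  [6.25→6.75]: (183.8+153.7)/2 × 0.5 = 84.375
  Sum = 1952.65 µg/L·hr
Tail: C_last/k_e = 153.7/0.358 = 429.330
AUC_0→∞ (subcutaneous injection) = 1952.65 + 429.330 = 2381.98 µg/L·hr
F = (AUC_ev/D_ev)/(AUC_iv/D_iv) = (2381.98/225)/(4340/150) = 10.5866/28.9333 = 0.3659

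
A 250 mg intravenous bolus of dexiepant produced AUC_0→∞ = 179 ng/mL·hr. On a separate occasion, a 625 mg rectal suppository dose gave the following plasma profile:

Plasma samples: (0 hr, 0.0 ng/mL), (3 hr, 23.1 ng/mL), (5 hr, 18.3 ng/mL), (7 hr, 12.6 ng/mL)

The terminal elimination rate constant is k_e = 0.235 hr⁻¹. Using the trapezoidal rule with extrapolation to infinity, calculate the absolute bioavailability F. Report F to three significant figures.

F = 0.359

Trapezoidal AUC_0→7 (rectal suppository):
  [0→3]: (0.0+23.1)/2 × 3 = 34.65
  [3→5]: (23.1+18.3)/2 × 2 = 41.4
  [5→7]: (18.3+12.6)/2 × 2 = 30.9
  Sum = 106.95 ng/mL·hr
Tail: C_last/k_e = 12.6/0.235 = 53.617
AUC_0→∞ (rectal suppository) = 106.95 + 53.617 = 160.567 ng/mL·hr
F = (AUC_ev/D_ev)/(AUC_iv/D_iv) = (160.567/625)/(179/250) = 0.2569072/0.716 = 0.3588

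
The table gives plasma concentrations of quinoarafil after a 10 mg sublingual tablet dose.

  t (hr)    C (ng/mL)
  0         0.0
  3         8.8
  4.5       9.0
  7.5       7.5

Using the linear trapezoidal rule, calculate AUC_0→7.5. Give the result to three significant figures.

AUC = 51.3 ng/mL·hr

Trapezoidal AUC_0→7.5:
  [0→3]: (0.0+8.8)/2 × 3 = 13.2
  [3→4.5]: (8.8+9.0)/2 × 1.5 = 13.35
  [4.5→7.5]: (9.0+7.5)/2 × 3 = 24.75
  Sum = 51.3 ng/mL·hr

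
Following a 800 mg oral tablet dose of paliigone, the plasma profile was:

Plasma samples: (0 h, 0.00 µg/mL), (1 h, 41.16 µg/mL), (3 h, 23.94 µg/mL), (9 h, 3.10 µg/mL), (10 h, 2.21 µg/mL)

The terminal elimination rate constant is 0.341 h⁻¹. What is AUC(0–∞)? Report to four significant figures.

AUC = 175.9 µg/mL·h

Trapezoidal AUC_0→10:
  [0→1]: (0.00+41.16)/2 × 1 = 20.58
  [1→3]: (41.16+23.94)/2 × 2 = 65.1
  [3→9]: (23.94+3.10)/2 × 6 = 81.12
  [9→10]: (3.10+2.21)/2 × 1 = 2.655
  Sum = 169.455 µg/mL·h
Extrapolated tail: C_last / k_e = 2.21 / 0.341 = 6.481
AUC_0→∞ = 169.455 + 6.481 = 175.936 µg/mL·h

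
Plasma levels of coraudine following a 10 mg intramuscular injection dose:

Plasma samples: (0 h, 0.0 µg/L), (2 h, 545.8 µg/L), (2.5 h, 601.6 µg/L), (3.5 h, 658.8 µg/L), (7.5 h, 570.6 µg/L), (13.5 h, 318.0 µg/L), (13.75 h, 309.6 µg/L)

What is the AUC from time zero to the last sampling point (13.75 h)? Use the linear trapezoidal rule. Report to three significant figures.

AUC = 6670 µg/L·h

Trapezoidal AUC_0→13.75:
  [0→2]: (0.0+545.8)/2 × 2 = 545.8
  [2→2.5]: (545.8+601.6)/2 × 0.5 = 286.85
  [2.5→3.5]: (601.6+658.8)/2 × 1 = 630.2
  [3.5→7.5]: (658.8+570.6)/2 × 4 = 2458.8
  [7.5→13.5]: (570.6+318.0)/2 × 6 = 2665.8
  [13.5→13.75]: (318.0+309.6)/2 × 0.25 = 78.45
  Sum = 6665.9 µg/L·h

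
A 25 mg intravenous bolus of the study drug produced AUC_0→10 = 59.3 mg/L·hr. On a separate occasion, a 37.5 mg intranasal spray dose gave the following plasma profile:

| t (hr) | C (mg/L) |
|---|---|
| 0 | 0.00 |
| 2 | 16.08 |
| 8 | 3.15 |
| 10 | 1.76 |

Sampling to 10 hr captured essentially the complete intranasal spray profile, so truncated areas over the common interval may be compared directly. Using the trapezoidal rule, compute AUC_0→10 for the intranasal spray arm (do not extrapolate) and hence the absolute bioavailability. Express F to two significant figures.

Trapezoidal AUC_0→10 (intranasal spray):
  [0→2]: (0.00+16.08)/2 × 2 = 16.08
  [2→8]: (16.08+3.15)/2 × 6 = 57.69
  [8→10]: (3.15+1.76)/2 × 2 = 4.91
  Sum = 78.68 mg/L·hr
F = (AUC_ev/D_ev)/(AUC_iv/D_iv) = (78.68/37.5)/(59.3/25) = 2.09813/2.372 = 0.8845

F = 0.88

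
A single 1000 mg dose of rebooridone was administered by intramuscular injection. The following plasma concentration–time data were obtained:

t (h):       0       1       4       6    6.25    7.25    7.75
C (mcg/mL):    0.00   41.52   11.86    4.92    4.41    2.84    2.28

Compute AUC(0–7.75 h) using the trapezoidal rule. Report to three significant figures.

Trapezoidal AUC_0→7.75:
  [0→1]: (0.00+41.52)/2 × 1 = 20.76
  [1→4]: (41.52+11.86)/2 × 3 = 80.07
  [4→6]: (11.86+4.92)/2 × 2 = 16.78
  [6→6.25]: (4.92+4.41)/2 × 0.25 = 1.16625
  [6.25→7.25]: (4.41+2.84)/2 × 1 = 3.625
  [7.25→7.75]: (2.84+2.28)/2 × 0.5 = 1.28
  Sum = 123.68125 mcg/mL·h

AUC = 124 mcg/mL·h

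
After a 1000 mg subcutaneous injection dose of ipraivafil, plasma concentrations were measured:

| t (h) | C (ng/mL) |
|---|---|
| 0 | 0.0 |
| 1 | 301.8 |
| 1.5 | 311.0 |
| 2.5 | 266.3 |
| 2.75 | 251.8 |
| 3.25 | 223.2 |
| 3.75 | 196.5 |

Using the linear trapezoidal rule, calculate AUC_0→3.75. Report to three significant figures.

AUC = 881 ng/mL·h

Trapezoidal AUC_0→3.75:
  [0→1]: (0.0+301.8)/2 × 1 = 150.9
  [1→1.5]: (301.8+311.0)/2 × 0.5 = 153.2
  [1.5→2.5]: (311.0+266.3)/2 × 1 = 288.65
  [2.5→2.75]: (266.3+251.8)/2 × 0.25 = 64.7625
  [2.75→3.25]: (251.8+223.2)/2 × 0.5 = 118.75
  [3.25→3.75]: (223.2+196.5)/2 × 0.5 = 104.925
  Sum = 881.1875 ng/mL·h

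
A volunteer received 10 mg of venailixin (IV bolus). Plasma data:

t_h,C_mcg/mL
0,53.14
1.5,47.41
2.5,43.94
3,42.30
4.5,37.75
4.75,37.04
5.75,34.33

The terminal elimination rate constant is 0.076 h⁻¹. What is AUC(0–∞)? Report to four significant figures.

Trapezoidal AUC_0→5.75:
  [0→1.5]: (53.14+47.41)/2 × 1.5 = 75.4125
  [1.5→2.5]: (47.41+43.94)/2 × 1 = 45.675
  [2.5→3]: (43.94+42.30)/2 × 0.5 = 21.56
  [3→4.5]: (42.30+37.75)/2 × 1.5 = 60.0375
  [4.5→4.75]: (37.75+37.04)/2 × 0.25 = 9.34875
  [4.75→5.75]: (37.04+34.33)/2 × 1 = 35.685
  Sum = 247.71875 mcg/mL·h
Extrapolated tail: C_last / k_e = 34.33 / 0.076 = 451.711
AUC_0→∞ = 247.71875 + 451.711 = 699.42975 mcg/mL·h

AUC = 699.4 mcg/mL·h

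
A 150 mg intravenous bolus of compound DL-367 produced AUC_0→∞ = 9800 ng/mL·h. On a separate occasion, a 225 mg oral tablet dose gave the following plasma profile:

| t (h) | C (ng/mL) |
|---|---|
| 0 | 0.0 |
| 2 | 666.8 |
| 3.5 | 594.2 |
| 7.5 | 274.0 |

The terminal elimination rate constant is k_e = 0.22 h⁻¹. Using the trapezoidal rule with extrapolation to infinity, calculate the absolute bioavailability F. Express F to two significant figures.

Trapezoidal AUC_0→7.5 (oral tablet):
  [0→2]: (0.0+666.8)/2 × 2 = 666.8
  [2→3.5]: (666.8+594.2)/2 × 1.5 = 945.75
  [3.5→7.5]: (594.2+274.0)/2 × 4 = 1736.4
  Sum = 3348.95 ng/mL·h
Tail: C_last/k_e = 274.0/0.22 = 1245.455
AUC_0→∞ (oral tablet) = 3348.95 + 1245.455 = 4594.405 ng/mL·h
F = (AUC_ev/D_ev)/(AUC_iv/D_iv) = (4594.405/225)/(9800/150) = 20.4196/65.3333 = 0.3125

F = 0.31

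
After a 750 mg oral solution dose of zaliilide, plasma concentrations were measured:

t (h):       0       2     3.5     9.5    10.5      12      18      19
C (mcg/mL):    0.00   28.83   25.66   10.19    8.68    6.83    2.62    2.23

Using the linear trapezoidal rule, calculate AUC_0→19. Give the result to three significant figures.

AUC = 229 mcg/mL·h

Trapezoidal AUC_0→19:
  [0→2]: (0.00+28.83)/2 × 2 = 28.83
  [2→3.5]: (28.83+25.66)/2 × 1.5 = 40.8675
  [3.5→9.5]: (25.66+10.19)/2 × 6 = 107.55
  [9.5→10.5]: (10.19+8.68)/2 × 1 = 9.435
  [10.5→12]: (8.68+6.83)/2 × 1.5 = 11.6325
  [12→18]: (6.83+2.62)/2 × 6 = 28.35
  [18→19]: (2.62+2.23)/2 × 1 = 2.425
  Sum = 229.09 mcg/mL·h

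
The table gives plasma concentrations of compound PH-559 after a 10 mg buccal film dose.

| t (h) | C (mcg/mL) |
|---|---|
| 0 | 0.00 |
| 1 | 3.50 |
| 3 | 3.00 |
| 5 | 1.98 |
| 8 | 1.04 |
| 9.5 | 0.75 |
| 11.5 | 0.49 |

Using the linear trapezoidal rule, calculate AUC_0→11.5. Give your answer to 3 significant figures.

Trapezoidal AUC_0→11.5:
  [0→1]: (0.00+3.50)/2 × 1 = 1.75
  [1→3]: (3.50+3.00)/2 × 2 = 6.5
  [3→5]: (3.00+1.98)/2 × 2 = 4.98
  [5→8]: (1.98+1.04)/2 × 3 = 4.53
  [8→9.5]: (1.04+0.75)/2 × 1.5 = 1.3425
  [9.5→11.5]: (0.75+0.49)/2 × 2 = 1.24
  Sum = 20.3425 mcg/mL·h

AUC = 20.3 mcg/mL·h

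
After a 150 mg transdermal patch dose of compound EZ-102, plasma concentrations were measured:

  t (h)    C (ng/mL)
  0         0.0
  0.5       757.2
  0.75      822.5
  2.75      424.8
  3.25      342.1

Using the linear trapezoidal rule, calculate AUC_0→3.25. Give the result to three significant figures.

Trapezoidal AUC_0→3.25:
  [0→0.5]: (0.0+757.2)/2 × 0.5 = 189.3
  [0.5→0.75]: (757.2+822.5)/2 × 0.25 = 197.4625
  [0.75→2.75]: (822.5+424.8)/2 × 2 = 1247.3
  [2.75→3.25]: (424.8+342.1)/2 × 0.5 = 191.725
  Sum = 1825.7875 ng/mL·h

AUC = 1830 ng/mL·h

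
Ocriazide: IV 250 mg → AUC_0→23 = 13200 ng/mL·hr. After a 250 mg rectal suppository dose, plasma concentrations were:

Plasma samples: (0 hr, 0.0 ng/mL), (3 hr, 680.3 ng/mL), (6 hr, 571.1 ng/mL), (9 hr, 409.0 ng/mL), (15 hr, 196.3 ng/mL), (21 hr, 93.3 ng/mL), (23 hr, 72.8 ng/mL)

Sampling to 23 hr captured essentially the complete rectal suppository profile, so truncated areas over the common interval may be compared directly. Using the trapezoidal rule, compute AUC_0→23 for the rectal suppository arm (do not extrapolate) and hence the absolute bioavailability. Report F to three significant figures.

F = 0.547

Trapezoidal AUC_0→23 (rectal suppository):
  [0→3]: (0.0+680.3)/2 × 3 = 1020.45
  [3→6]: (680.3+571.1)/2 × 3 = 1877.1
  [6→9]: (571.1+409.0)/2 × 3 = 1470.15
  [9→15]: (409.0+196.3)/2 × 6 = 1815.9
  [15→21]: (196.3+93.3)/2 × 6 = 868.8
  [21→23]: (93.3+72.8)/2 × 2 = 166.1
  Sum = 7218.5 ng/mL·hr
F = (AUC_ev/D_ev)/(AUC_iv/D_iv) = (7218.5/250)/(13200/250) = 28.874/52.8 = 0.5469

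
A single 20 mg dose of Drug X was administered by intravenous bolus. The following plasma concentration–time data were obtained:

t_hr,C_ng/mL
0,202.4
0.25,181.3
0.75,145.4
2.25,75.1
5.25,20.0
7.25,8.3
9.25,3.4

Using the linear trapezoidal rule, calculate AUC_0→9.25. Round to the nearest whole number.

AUC = 478 ng/mL·hr

Trapezoidal AUC_0→9.25:
  [0→0.25]: (202.4+181.3)/2 × 0.25 = 47.9625
  [0.25→0.75]: (181.3+145.4)/2 × 0.5 = 81.675
  [0.75→2.25]: (145.4+75.1)/2 × 1.5 = 165.375
  [2.25→5.25]: (75.1+20.0)/2 × 3 = 142.65
  [5.25→7.25]: (20.0+8.3)/2 × 2 = 28.3
  [7.25→9.25]: (8.3+3.4)/2 × 2 = 11.7
  Sum = 477.6625 ng/mL·hr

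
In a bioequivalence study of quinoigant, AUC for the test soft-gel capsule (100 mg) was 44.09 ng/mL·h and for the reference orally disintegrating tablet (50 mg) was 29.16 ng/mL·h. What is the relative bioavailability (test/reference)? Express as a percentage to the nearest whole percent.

F_rel = (AUC_test/D_test) / (AUC_ref/D_ref)
      = (44.09/100) / (29.16/50)
      = 0.4409 / 0.5832 = 0.7560 = 75.60%

F_rel = 76%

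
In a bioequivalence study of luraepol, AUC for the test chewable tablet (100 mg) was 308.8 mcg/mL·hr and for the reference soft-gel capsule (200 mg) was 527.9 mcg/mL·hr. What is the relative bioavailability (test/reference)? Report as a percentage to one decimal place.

F_rel = 117.0%

F_rel = (AUC_test/D_test) / (AUC_ref/D_ref)
      = (308.8/100) / (527.9/200)
      = 3.088 / 2.6395 = 1.1699 = 116.99%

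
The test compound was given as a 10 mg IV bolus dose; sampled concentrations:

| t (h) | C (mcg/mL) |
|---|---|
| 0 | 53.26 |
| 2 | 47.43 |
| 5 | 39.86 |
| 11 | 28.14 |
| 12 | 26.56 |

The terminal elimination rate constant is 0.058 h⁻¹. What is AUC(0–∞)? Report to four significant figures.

Trapezoidal AUC_0→12:
  [0→2]: (53.26+47.43)/2 × 2 = 100.69
  [2→5]: (47.43+39.86)/2 × 3 = 130.935
  [5→11]: (39.86+28.14)/2 × 6 = 204.0
  [11→12]: (28.14+26.56)/2 × 1 = 27.35
  Sum = 462.975 mcg/mL·h
Extrapolated tail: C_last / k_e = 26.56 / 0.058 = 457.931
AUC_0→∞ = 462.975 + 457.931 = 920.906 mcg/mL·h

AUC = 920.9 mcg/mL·h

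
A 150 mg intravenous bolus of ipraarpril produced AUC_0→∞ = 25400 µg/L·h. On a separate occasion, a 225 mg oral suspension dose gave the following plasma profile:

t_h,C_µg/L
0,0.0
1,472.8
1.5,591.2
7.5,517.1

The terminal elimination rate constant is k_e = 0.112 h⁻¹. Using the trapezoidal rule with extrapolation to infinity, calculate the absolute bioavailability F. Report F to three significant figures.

F = 0.222

Trapezoidal AUC_0→7.5 (oral suspension):
  [0→1]: (0.0+472.8)/2 × 1 = 236.4
  [1→1.5]: (472.8+591.2)/2 × 0.5 = 266.0
  [1.5→7.5]: (591.2+517.1)/2 × 6 = 3324.9
  Sum = 3827.3 µg/L·h
Tail: C_last/k_e = 517.1/0.112 = 4616.964
AUC_0→∞ (oral suspension) = 3827.3 + 4616.964 = 8444.264 µg/L·h
F = (AUC_ev/D_ev)/(AUC_iv/D_iv) = (8444.264/225)/(25400/150) = 37.5301/169.333 = 0.2216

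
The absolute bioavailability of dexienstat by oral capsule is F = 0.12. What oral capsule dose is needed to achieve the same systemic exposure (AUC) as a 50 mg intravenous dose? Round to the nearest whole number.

For equal systemic exposure: F × D_ev = D_iv
D_ev = D_iv / F = 50 / 0.12 = 416.667 mg

D_oral = 417 mg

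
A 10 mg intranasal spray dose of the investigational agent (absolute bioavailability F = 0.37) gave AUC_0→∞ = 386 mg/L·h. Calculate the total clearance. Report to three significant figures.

CL = 0.00959 L/h

CL = F × Dose / AUC_0→∞
   = 0.37 × 10 / 386 = 0.00958549 L/h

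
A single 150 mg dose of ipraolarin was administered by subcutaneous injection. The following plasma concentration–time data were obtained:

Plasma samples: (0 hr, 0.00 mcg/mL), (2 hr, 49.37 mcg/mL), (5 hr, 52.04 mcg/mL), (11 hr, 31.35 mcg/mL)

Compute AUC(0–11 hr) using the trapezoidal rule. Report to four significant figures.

AUC = 451.7 mcg/mL·hr

Trapezoidal AUC_0→11:
  [0→2]: (0.00+49.37)/2 × 2 = 49.37
  [2→5]: (49.37+52.04)/2 × 3 = 152.115
  [5→11]: (52.04+31.35)/2 × 6 = 250.17
  Sum = 451.655 mcg/mL·hr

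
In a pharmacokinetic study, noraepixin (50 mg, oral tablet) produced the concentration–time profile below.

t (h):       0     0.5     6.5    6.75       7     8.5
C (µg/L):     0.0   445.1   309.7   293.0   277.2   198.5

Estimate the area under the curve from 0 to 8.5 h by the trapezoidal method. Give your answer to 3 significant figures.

Trapezoidal AUC_0→8.5:
  [0→0.5]: (0.0+445.1)/2 × 0.5 = 111.275
  [0.5→6.5]: (445.1+309.7)/2 × 6 = 2264.4
  [6.5→6.75]: (309.7+293.0)/2 × 0.25 = 75.3375
  [6.75→7]: (293.0+277.2)/2 × 0.25 = 71.275
  [7→8.5]: (277.2+198.5)/2 × 1.5 = 356.775
  Sum = 2879.0625 µg/L·h

AUC = 2880 µg/L·h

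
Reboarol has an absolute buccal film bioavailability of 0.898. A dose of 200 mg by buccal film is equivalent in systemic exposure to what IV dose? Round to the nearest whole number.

D_iv = 180 mg

Systemic exposure from an extravascular dose = F × D_ev, so the equivalent IV dose is F × D_ev.
D_iv = F × D_ev = 0.898 × 200 = 179.6 mg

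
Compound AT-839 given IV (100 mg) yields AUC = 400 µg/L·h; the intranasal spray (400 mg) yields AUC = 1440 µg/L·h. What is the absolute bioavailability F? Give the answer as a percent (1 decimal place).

F = (AUC_ev / D_ev) / (AUC_iv / D_iv)
  = (1440/400) / (400/100)
  = 3.6 / 4 = 0.9000
  = 90.00%

F = 90.0%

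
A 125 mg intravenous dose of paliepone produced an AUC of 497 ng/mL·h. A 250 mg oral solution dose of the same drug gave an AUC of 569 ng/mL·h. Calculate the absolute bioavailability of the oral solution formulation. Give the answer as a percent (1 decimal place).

F = 57.2%

F = (AUC_ev / D_ev) / (AUC_iv / D_iv)
  = (569/250) / (497/125)
  = 2.276 / 3.976 = 0.5724
  = 57.24%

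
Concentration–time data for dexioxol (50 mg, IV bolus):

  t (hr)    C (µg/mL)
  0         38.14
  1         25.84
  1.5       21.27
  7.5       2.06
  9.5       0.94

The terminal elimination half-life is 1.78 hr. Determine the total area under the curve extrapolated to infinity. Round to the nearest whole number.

AUC = 119 µg/mL·hr

Trapezoidal AUC_0→9.5:
  [0→1]: (38.14+25.84)/2 × 1 = 31.99
  [1→1.5]: (25.84+21.27)/2 × 0.5 = 11.7775
  [1.5→7.5]: (21.27+2.06)/2 × 6 = 69.99
  [7.5→9.5]: (2.06+0.94)/2 × 2 = 3.0
  Sum = 116.7575 µg/mL·hr
k_e = ln2 / t½ = 0.693147 / 1.78 = 0.3894 hr^-1
Extrapolated tail: C_last / k_e = 0.94 / 0.3894 = 2.414
AUC_0→∞ = 116.7575 + 2.414 = 119.1715 µg/mL·hr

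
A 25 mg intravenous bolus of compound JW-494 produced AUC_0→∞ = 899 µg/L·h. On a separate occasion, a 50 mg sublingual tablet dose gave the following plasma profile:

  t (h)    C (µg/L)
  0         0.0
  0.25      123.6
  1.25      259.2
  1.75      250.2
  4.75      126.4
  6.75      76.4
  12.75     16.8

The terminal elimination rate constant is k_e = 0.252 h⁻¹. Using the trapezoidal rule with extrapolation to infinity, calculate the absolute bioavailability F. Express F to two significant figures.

F = 0.81

Trapezoidal AUC_0→12.75 (sublingual tablet):
  [0→0.25]: (0.0+123.6)/2 × 0.25 = 15.45
  [0.25→1.25]: (123.6+259.2)/2 × 1 = 191.4
  [1.25→1.75]: (259.2+250.2)/2 × 0.5 = 127.35
  [1.75→4.75]: (250.2+126.4)/2 × 3 = 564.9
  [4.75→6.75]: (126.4+76.4)/2 × 2 = 202.8
  [6.75→12.75]: (76.4+16.8)/2 × 6 = 279.6
  Sum = 1381.5 µg/L·h
Tail: C_last/k_e = 16.8/0.252 = 66.667
AUC_0→∞ (sublingual tablet) = 1381.5 + 66.667 = 1448.167 µg/L·h
F = (AUC_ev/D_ev)/(AUC_iv/D_iv) = (1448.167/50)/(899/25) = 28.96334/35.96 = 0.8054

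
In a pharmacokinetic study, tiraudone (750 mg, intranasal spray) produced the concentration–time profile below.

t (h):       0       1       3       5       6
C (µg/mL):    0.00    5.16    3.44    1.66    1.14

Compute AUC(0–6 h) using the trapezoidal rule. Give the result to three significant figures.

Trapezoidal AUC_0→6:
  [0→1]: (0.00+5.16)/2 × 1 = 2.58
  [1→3]: (5.16+3.44)/2 × 2 = 8.6
  [3→5]: (3.44+1.66)/2 × 2 = 5.1
  [5→6]: (1.66+1.14)/2 × 1 = 1.4
  Sum = 17.68 µg/mL·h

AUC = 17.7 µg/mL·h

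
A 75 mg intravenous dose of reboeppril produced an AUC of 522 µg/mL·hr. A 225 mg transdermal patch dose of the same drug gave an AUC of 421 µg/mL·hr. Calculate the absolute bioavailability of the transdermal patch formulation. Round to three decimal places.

F = 0.269

F = (AUC_ev / D_ev) / (AUC_iv / D_iv)
  = (421/225) / (522/75)
  = 1.87111 / 6.96 = 0.2688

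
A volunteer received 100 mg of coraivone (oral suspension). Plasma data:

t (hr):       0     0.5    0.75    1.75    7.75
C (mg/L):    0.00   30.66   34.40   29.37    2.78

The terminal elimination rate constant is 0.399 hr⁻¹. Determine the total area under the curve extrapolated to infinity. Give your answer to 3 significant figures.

AUC = 151 mg/L·hr

Trapezoidal AUC_0→7.75:
  [0→0.5]: (0.00+30.66)/2 × 0.5 = 7.665
  [0.5→0.75]: (30.66+34.40)/2 × 0.25 = 8.1325
  [0.75→1.75]: (34.40+29.37)/2 × 1 = 31.885
  [1.75→7.75]: (29.37+2.78)/2 × 6 = 96.45
  Sum = 144.1325 mg/L·hr
Extrapolated tail: C_last / k_e = 2.78 / 0.399 = 6.967
AUC_0→∞ = 144.1325 + 6.967 = 151.0995 mg/L·hr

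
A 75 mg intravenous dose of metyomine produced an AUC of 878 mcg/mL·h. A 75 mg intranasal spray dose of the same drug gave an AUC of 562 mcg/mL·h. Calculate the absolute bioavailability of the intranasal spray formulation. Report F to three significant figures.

F = (AUC_ev / D_ev) / (AUC_iv / D_iv)
  = (562/75) / (878/75)
  = 7.49333 / 11.7067 = 0.6401

F = 0.640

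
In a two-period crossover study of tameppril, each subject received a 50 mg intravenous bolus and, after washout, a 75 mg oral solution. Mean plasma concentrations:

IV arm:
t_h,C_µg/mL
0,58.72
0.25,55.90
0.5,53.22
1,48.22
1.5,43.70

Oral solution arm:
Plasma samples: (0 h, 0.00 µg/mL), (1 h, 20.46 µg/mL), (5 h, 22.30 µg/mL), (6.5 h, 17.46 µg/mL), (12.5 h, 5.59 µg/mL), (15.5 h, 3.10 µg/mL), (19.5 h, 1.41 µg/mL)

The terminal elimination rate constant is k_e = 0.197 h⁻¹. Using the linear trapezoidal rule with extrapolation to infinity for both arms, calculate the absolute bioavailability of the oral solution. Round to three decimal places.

F = 0.501

Trapezoidal AUC_0→1.5 (IV):
  [0→0.25]: (58.72+55.90)/2 × 0.25 = 14.3275
  [0.25→0.5]: (55.90+53.22)/2 × 0.25 = 13.64
  [0.5→1]: (53.22+48.22)/2 × 0.5 = 25.36
  [1→1.5]: (48.22+43.70)/2 × 0.5 = 22.98
  Sum = 76.3075 µg/mL·h
IV tail: 43.70/0.197 = 221.827; AUC_iv,0→∞ = 76.3075 + 221.827 = 298.1345 µg/mL·h
Trapezoidal AUC_0→19.5 (oral solution):
  [0→1]: (0.00+20.46)/2 × 1 = 10.23
  [1→5]: (20.46+22.30)/2 × 4 = 85.52
  [5→6.5]: (22.30+17.46)/2 × 1.5 = 29.82
  [6.5→12.5]: (17.46+5.59)/2 × 6 = 69.15
  [12.5→15.5]: (5.59+3.10)/2 × 3 = 13.035
  [15.5→19.5]: (3.10+1.41)/2 × 4 = 9.02
  Sum = 216.775 µg/mL·h
oral solution tail: 1.41/0.197 = 7.157; AUC_ev,0→∞ = 216.775 + 7.157 = 223.932 µg/mL·h
F = (AUC_ev/D_ev)/(AUC_iv/D_iv) = (223.932/75)/(298.1345/50) = 2.98576/5.96269 = 0.5007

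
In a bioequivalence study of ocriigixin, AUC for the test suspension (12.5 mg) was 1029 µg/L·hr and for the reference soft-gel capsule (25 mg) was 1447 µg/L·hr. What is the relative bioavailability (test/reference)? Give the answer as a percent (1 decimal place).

F_rel = (AUC_test/D_test) / (AUC_ref/D_ref)
      = (1029/12.5) / (1447/25)
      = 82.32 / 57.88 = 1.4223 = 142.23%

F_rel = 142.2%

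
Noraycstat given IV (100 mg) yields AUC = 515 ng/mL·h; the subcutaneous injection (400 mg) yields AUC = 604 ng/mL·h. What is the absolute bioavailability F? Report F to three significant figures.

F = 0.293

F = (AUC_ev / D_ev) / (AUC_iv / D_iv)
  = (604/400) / (515/100)
  = 1.51 / 5.15 = 0.2932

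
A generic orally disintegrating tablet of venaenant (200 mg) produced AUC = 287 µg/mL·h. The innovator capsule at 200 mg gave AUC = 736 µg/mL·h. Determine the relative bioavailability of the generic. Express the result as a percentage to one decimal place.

F_rel = 39.0%

F_rel = (AUC_test/D_test) / (AUC_ref/D_ref)
      = (287/200) / (736/200)
      = 1.435 / 3.68 = 0.3899 = 38.99%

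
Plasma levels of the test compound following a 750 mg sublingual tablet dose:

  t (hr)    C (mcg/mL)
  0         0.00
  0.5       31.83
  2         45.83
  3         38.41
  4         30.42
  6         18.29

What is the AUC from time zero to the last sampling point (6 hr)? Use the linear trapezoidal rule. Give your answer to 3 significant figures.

Trapezoidal AUC_0→6:
  [0→0.5]: (0.00+31.83)/2 × 0.5 = 7.9575
  [0.5→2]: (31.83+45.83)/2 × 1.5 = 58.245
  [2→3]: (45.83+38.41)/2 × 1 = 42.12
  [3→4]: (38.41+30.42)/2 × 1 = 34.415
  [4→6]: (30.42+18.29)/2 × 2 = 48.71
  Sum = 191.4475 mcg/mL·hr

AUC = 191 mcg/mL·hr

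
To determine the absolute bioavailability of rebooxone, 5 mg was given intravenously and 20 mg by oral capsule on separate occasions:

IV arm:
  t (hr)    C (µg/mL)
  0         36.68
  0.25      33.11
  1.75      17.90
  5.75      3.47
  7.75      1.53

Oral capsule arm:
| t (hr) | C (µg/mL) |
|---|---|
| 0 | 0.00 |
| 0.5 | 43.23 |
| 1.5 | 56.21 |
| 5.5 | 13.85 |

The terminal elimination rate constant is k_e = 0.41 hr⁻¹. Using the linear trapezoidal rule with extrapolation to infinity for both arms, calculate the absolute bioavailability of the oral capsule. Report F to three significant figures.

Trapezoidal AUC_0→7.75 (IV):
  [0→0.25]: (36.68+33.11)/2 × 0.25 = 8.72375
  [0.25→1.75]: (33.11+17.90)/2 × 1.5 = 38.2575
  [1.75→5.75]: (17.90+3.47)/2 × 4 = 42.74
  [5.75→7.75]: (3.47+1.53)/2 × 2 = 5.0
  Sum = 94.72125 µg/mL·hr
IV tail: 1.53/0.41 = 3.732; AUC_iv,0→∞ = 94.72125 + 3.732 = 98.45325 µg/mL·hr
Trapezoidal AUC_0→5.5 (oral capsule):
  [0→0.5]: (0.00+43.23)/2 × 0.5 = 10.8075
  [0.5→1.5]: (43.23+56.21)/2 × 1 = 49.72
  [1.5→5.5]: (56.21+13.85)/2 × 4 = 140.12
  Sum = 200.6475 µg/mL·hr
oral capsule tail: 13.85/0.41 = 33.780; AUC_ev,0→∞ = 200.6475 + 33.780 = 234.4275 µg/mL·hr
F = (AUC_ev/D_ev)/(AUC_iv/D_iv) = (234.4275/20)/(98.45325/5) = 11.721375/19.69065 = 0.5953

F = 0.595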